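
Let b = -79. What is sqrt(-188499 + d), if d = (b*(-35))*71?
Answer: 2*sqrt(1954) ≈ 88.408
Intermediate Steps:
d = 196315 (d = -79*(-35)*71 = 2765*71 = 196315)
sqrt(-188499 + d) = sqrt(-188499 + 196315) = sqrt(7816) = 2*sqrt(1954)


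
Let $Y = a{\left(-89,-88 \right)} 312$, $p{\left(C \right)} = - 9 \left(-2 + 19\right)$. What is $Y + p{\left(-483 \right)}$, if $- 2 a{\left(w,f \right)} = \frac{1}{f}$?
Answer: $- \frac{3327}{22} \approx -151.23$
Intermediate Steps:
$a{\left(w,f \right)} = - \frac{1}{2 f}$
$p{\left(C \right)} = -153$ ($p{\left(C \right)} = \left(-9\right) 17 = -153$)
$Y = \frac{39}{22}$ ($Y = - \frac{1}{2 \left(-88\right)} 312 = \left(- \frac{1}{2}\right) \left(- \frac{1}{88}\right) 312 = \frac{1}{176} \cdot 312 = \frac{39}{22} \approx 1.7727$)
$Y + p{\left(-483 \right)} = \frac{39}{22} - 153 = - \frac{3327}{22}$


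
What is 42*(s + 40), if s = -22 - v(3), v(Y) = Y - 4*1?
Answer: 798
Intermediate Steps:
v(Y) = -4 + Y (v(Y) = Y - 4 = -4 + Y)
s = -21 (s = -22 - (-4 + 3) = -22 - 1*(-1) = -22 + 1 = -21)
42*(s + 40) = 42*(-21 + 40) = 42*19 = 798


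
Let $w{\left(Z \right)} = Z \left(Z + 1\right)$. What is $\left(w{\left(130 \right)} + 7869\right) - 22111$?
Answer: $2788$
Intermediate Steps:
$w{\left(Z \right)} = Z \left(1 + Z\right)$
$\left(w{\left(130 \right)} + 7869\right) - 22111 = \left(130 \left(1 + 130\right) + 7869\right) - 22111 = \left(130 \cdot 131 + 7869\right) - 22111 = \left(17030 + 7869\right) - 22111 = 24899 - 22111 = 2788$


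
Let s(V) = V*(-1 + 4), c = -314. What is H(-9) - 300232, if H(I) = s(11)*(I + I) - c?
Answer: -300512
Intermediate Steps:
s(V) = 3*V (s(V) = V*3 = 3*V)
H(I) = 314 + 66*I (H(I) = (3*11)*(I + I) - 1*(-314) = 33*(2*I) + 314 = 66*I + 314 = 314 + 66*I)
H(-9) - 300232 = (314 + 66*(-9)) - 300232 = (314 - 594) - 300232 = -280 - 300232 = -300512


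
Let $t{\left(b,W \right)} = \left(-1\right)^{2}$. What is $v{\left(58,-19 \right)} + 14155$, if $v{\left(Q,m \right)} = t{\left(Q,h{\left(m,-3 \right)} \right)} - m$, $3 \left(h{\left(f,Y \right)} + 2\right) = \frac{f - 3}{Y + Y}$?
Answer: $14175$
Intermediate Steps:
$h{\left(f,Y \right)} = -2 + \frac{-3 + f}{6 Y}$ ($h{\left(f,Y \right)} = -2 + \frac{\left(f - 3\right) \frac{1}{Y + Y}}{3} = -2 + \frac{\left(-3 + f\right) \frac{1}{2 Y}}{3} = -2 + \frac{\frac{1}{2} \frac{1}{Y} \left(-3 + f\right)}{3} = -2 + \frac{-3 + f}{6 Y}$)
$t{\left(b,W \right)} = 1$
$v{\left(Q,m \right)} = 1 - m$
$v{\left(58,-19 \right)} + 14155 = \left(1 - -19\right) + 14155 = \left(1 + 19\right) + 14155 = 20 + 14155 = 14175$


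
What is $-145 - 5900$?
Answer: $-6045$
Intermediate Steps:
$-145 - 5900 = -6045$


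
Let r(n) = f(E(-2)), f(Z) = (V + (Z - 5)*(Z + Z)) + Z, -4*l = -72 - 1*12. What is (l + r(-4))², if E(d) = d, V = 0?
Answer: 2209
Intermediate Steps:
l = 21 (l = -(-72 - 1*12)/4 = -(-72 - 12)/4 = -¼*(-84) = 21)
f(Z) = Z + 2*Z*(-5 + Z) (f(Z) = (0 + (Z - 5)*(Z + Z)) + Z = (0 + (-5 + Z)*(2*Z)) + Z = (0 + 2*Z*(-5 + Z)) + Z = 2*Z*(-5 + Z) + Z = Z + 2*Z*(-5 + Z))
r(n) = 26 (r(n) = -2*(-9 + 2*(-2)) = -2*(-9 - 4) = -2*(-13) = 26)
(l + r(-4))² = (21 + 26)² = 47² = 2209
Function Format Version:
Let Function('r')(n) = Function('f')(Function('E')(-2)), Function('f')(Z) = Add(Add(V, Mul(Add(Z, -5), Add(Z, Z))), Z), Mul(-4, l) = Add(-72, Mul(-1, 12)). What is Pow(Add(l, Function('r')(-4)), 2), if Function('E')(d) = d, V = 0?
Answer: 2209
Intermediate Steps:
l = 21 (l = Mul(Rational(-1, 4), Add(-72, Mul(-1, 12))) = Mul(Rational(-1, 4), Add(-72, -12)) = Mul(Rational(-1, 4), -84) = 21)
Function('f')(Z) = Add(Z, Mul(2, Z, Add(-5, Z))) (Function('f')(Z) = Add(Add(0, Mul(Add(Z, -5), Add(Z, Z))), Z) = Add(Add(0, Mul(Add(-5, Z), Mul(2, Z))), Z) = Add(Add(0, Mul(2, Z, Add(-5, Z))), Z) = Add(Mul(2, Z, Add(-5, Z)), Z) = Add(Z, Mul(2, Z, Add(-5, Z))))
Function('r')(n) = 26 (Function('r')(n) = Mul(-2, Add(-9, Mul(2, -2))) = Mul(-2, Add(-9, -4)) = Mul(-2, -13) = 26)
Pow(Add(l, Function('r')(-4)), 2) = Pow(Add(21, 26), 2) = Pow(47, 2) = 2209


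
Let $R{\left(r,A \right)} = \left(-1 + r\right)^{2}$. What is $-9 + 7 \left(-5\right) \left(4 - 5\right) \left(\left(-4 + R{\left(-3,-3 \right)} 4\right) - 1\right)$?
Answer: $2056$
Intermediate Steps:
$-9 + 7 \left(-5\right) \left(4 - 5\right) \left(\left(-4 + R{\left(-3,-3 \right)} 4\right) - 1\right) = -9 + 7 \left(-5\right) \left(4 - 5\right) \left(\left(-4 + \left(-1 - 3\right)^{2} \cdot 4\right) - 1\right) = -9 - 35 \left(- (\left(-4 + \left(-4\right)^{2} \cdot 4\right) - 1)\right) = -9 - 35 \left(- (\left(-4 + 16 \cdot 4\right) - 1)\right) = -9 - 35 \left(- (\left(-4 + 64\right) - 1)\right) = -9 - 35 \left(- (60 - 1)\right) = -9 - 35 \left(\left(-1\right) 59\right) = -9 - -2065 = -9 + 2065 = 2056$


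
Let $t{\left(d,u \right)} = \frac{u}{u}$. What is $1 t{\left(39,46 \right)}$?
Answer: $1$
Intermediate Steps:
$t{\left(d,u \right)} = 1$
$1 t{\left(39,46 \right)} = 1 \cdot 1 = 1$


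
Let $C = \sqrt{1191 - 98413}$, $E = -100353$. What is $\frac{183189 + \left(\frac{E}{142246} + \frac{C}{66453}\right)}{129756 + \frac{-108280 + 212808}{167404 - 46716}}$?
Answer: $\frac{196554001549563}{139224131808086} + \frac{7543 i \sqrt{97222}}{65041275192573} \approx 1.4118 + 3.6161 \cdot 10^{-8} i$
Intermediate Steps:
$C = i \sqrt{97222}$ ($C = \sqrt{-97222} = i \sqrt{97222} \approx 311.8 i$)
$\frac{183189 + \left(\frac{E}{142246} + \frac{C}{66453}\right)}{129756 + \frac{-108280 + 212808}{167404 - 46716}} = \frac{183189 + \left(- \frac{100353}{142246} + \frac{i \sqrt{97222}}{66453}\right)}{129756 + \frac{-108280 + 212808}{167404 - 46716}} = \frac{183189 + \left(\left(-100353\right) \frac{1}{142246} + i \sqrt{97222} \cdot \frac{1}{66453}\right)}{129756 + \frac{104528}{120688}} = \frac{183189 - \left(\frac{100353}{142246} - \frac{i \sqrt{97222}}{66453}\right)}{129756 + 104528 \cdot \frac{1}{120688}} = \frac{\frac{26057802141}{142246} + \frac{i \sqrt{97222}}{66453}}{129756 + \frac{6533}{7543}} = \frac{\frac{26057802141}{142246} + \frac{i \sqrt{97222}}{66453}}{\frac{978756041}{7543}} = \left(\frac{26057802141}{142246} + \frac{i \sqrt{97222}}{66453}\right) \frac{7543}{978756041} = \frac{196554001549563}{139224131808086} + \frac{7543 i \sqrt{97222}}{65041275192573}$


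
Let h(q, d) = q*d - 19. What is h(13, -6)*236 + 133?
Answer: -22759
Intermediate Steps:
h(q, d) = -19 + d*q (h(q, d) = d*q - 19 = -19 + d*q)
h(13, -6)*236 + 133 = (-19 - 6*13)*236 + 133 = (-19 - 78)*236 + 133 = -97*236 + 133 = -22892 + 133 = -22759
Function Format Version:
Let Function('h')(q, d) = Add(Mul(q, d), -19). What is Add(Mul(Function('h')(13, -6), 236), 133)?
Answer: -22759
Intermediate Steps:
Function('h')(q, d) = Add(-19, Mul(d, q)) (Function('h')(q, d) = Add(Mul(d, q), -19) = Add(-19, Mul(d, q)))
Add(Mul(Function('h')(13, -6), 236), 133) = Add(Mul(Add(-19, Mul(-6, 13)), 236), 133) = Add(Mul(Add(-19, -78), 236), 133) = Add(Mul(-97, 236), 133) = Add(-22892, 133) = -22759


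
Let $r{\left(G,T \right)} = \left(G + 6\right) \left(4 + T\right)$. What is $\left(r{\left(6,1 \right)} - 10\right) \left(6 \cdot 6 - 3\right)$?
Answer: $1650$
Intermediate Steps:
$r{\left(G,T \right)} = \left(4 + T\right) \left(6 + G\right)$ ($r{\left(G,T \right)} = \left(6 + G\right) \left(4 + T\right) = \left(4 + T\right) \left(6 + G\right)$)
$\left(r{\left(6,1 \right)} - 10\right) \left(6 \cdot 6 - 3\right) = \left(\left(24 + 4 \cdot 6 + 6 \cdot 1 + 6 \cdot 1\right) - 10\right) \left(6 \cdot 6 - 3\right) = \left(\left(24 + 24 + 6 + 6\right) - 10\right) \left(36 - 3\right) = \left(60 - 10\right) 33 = 50 \cdot 33 = 1650$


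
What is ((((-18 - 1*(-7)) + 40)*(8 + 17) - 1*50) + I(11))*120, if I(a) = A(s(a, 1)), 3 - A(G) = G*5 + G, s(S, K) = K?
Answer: 80640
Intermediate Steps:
A(G) = 3 - 6*G (A(G) = 3 - (G*5 + G) = 3 - (5*G + G) = 3 - 6*G)
I(a) = -3 (I(a) = 3 - 6*1 = 3 - 6 = -3)
((((-18 - 1*(-7)) + 40)*(8 + 17) - 1*50) + I(11))*120 = ((((-18 - 1*(-7)) + 40)*(8 + 17) - 1*50) - 3)*120 = ((((-18 + 7) + 40)*25 - 50) - 3)*120 = (((-11 + 40)*25 - 50) - 3)*120 = ((29*25 - 50) - 3)*120 = ((725 - 50) - 3)*120 = (675 - 3)*120 = 672*120 = 80640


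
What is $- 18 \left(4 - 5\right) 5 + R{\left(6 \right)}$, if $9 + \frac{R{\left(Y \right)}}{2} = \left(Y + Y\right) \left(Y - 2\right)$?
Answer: $168$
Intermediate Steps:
$R{\left(Y \right)} = -18 + 4 Y \left(-2 + Y\right)$ ($R{\left(Y \right)} = -18 + 2 \left(Y + Y\right) \left(Y - 2\right) = -18 + 2 \cdot 2 Y \left(-2 + Y\right) = -18 + 4 Y \left(-2 + Y\right)$)
$- 18 \left(4 - 5\right) 5 + R{\left(6 \right)} = - 18 \left(4 - 5\right) 5 - \left(66 - 144\right) = - 18 \left(\left(-1\right) 5\right) - -78 = \left(-18\right) \left(-5\right) - -78 = 90 + 78 = 168$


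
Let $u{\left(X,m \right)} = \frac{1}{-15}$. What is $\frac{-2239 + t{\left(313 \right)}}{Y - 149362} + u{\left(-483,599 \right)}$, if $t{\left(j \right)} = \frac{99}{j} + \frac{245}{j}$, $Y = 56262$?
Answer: $- \frac{3726671}{87420900} \approx -0.042629$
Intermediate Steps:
$t{\left(j \right)} = \frac{344}{j}$
$u{\left(X,m \right)} = - \frac{1}{15}$
$\frac{-2239 + t{\left(313 \right)}}{Y - 149362} + u{\left(-483,599 \right)} = \frac{-2239 + \frac{344}{313}}{56262 - 149362} - \frac{1}{15} = \frac{-2239 + 344 \cdot \frac{1}{313}}{-93100} - \frac{1}{15} = \left(-2239 + \frac{344}{313}\right) \left(- \frac{1}{93100}\right) - \frac{1}{15} = \left(- \frac{700463}{313}\right) \left(- \frac{1}{93100}\right) - \frac{1}{15} = \frac{700463}{29140300} - \frac{1}{15} = - \frac{3726671}{87420900}$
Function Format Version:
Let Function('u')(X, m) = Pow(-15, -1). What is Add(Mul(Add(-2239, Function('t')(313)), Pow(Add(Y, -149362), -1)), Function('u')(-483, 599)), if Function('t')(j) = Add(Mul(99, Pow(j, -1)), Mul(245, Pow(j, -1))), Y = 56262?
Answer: Rational(-3726671, 87420900) ≈ -0.042629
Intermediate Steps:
Function('t')(j) = Mul(344, Pow(j, -1))
Function('u')(X, m) = Rational(-1, 15)
Add(Mul(Add(-2239, Function('t')(313)), Pow(Add(Y, -149362), -1)), Function('u')(-483, 599)) = Add(Mul(Add(-2239, Mul(344, Pow(313, -1))), Pow(Add(56262, -149362), -1)), Rational(-1, 15)) = Add(Mul(Add(-2239, Mul(344, Rational(1, 313))), Pow(-93100, -1)), Rational(-1, 15)) = Add(Mul(Add(-2239, Rational(344, 313)), Rational(-1, 93100)), Rational(-1, 15)) = Add(Mul(Rational(-700463, 313), Rational(-1, 93100)), Rational(-1, 15)) = Add(Rational(700463, 29140300), Rational(-1, 15)) = Rational(-3726671, 87420900)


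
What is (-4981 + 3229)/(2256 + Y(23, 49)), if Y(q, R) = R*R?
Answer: -1752/4657 ≈ -0.37621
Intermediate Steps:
Y(q, R) = R²
(-4981 + 3229)/(2256 + Y(23, 49)) = (-4981 + 3229)/(2256 + 49²) = -1752/(2256 + 2401) = -1752/4657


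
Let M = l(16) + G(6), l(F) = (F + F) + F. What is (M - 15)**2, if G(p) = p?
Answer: 1521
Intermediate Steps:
l(F) = 3*F (l(F) = 2*F + F = 3*F)
M = 54 (M = 3*16 + 6 = 48 + 6 = 54)
(M - 15)**2 = (54 - 15)**2 = 39**2 = 1521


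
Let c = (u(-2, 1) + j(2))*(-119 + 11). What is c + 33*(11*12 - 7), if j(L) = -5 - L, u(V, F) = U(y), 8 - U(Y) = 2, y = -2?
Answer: 4233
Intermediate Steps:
U(Y) = 6 (U(Y) = 8 - 1*2 = 8 - 2 = 6)
u(V, F) = 6
c = 108 (c = (6 + (-5 - 1*2))*(-119 + 11) = (6 + (-5 - 2))*(-108) = (6 - 7)*(-108) = -1*(-108) = 108)
c + 33*(11*12 - 7) = 108 + 33*(11*12 - 7) = 108 + 33*(132 - 7) = 108 + 33*125 = 108 + 4125 = 4233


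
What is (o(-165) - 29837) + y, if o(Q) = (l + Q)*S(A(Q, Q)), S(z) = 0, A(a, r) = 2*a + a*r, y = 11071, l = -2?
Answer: -18766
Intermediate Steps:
o(Q) = 0 (o(Q) = (-2 + Q)*0 = 0)
(o(-165) - 29837) + y = (0 - 29837) + 11071 = -29837 + 11071 = -18766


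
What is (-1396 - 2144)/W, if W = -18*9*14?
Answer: 295/189 ≈ 1.5608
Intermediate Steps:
W = -2268 (W = -162*14 = -2268)
(-1396 - 2144)/W = (-1396 - 2144)/(-2268) = -3540*(-1/2268) = 295/189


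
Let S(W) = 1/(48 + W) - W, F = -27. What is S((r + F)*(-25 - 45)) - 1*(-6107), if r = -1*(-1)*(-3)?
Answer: 8607037/2148 ≈ 4007.0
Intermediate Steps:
r = -3 (r = 1*(-3) = -3)
S((r + F)*(-25 - 45)) - 1*(-6107) = (1 - ((-3 - 27)*(-25 - 45))**2 - 48*(-3 - 27)*(-25 - 45))/(48 + (-3 - 27)*(-25 - 45)) - 1*(-6107) = (1 - (-30*(-70))**2 - (-1440)*(-70))/(48 - 30*(-70)) + 6107 = (1 - 1*2100**2 - 48*2100)/(48 + 2100) + 6107 = (1 - 1*4410000 - 100800)/2148 + 6107 = (1 - 4410000 - 100800)/2148 + 6107 = (1/2148)*(-4510799) + 6107 = -4510799/2148 + 6107 = 8607037/2148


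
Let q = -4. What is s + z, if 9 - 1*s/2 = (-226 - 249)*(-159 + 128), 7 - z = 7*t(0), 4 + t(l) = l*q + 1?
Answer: -29404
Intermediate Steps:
t(l) = -3 - 4*l (t(l) = -4 + (l*(-4) + 1) = -4 + (-4*l + 1) = -4 + (1 - 4*l) = -3 - 4*l)
z = 28 (z = 7 - 7*(-3 - 4*0) = 7 - 7*(-3 + 0) = 7 - 7*(-3) = 7 - 1*(-21) = 7 + 21 = 28)
s = -29432 (s = 18 - 2*(-226 - 249)*(-159 + 128) = 18 - (-950)*(-31) = 18 - 2*14725 = 18 - 29450 = -29432)
s + z = -29432 + 28 = -29404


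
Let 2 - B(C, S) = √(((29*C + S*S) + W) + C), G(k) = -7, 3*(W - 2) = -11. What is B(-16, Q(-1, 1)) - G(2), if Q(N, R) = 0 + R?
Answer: 9 - I*√4326/3 ≈ 9.0 - 21.924*I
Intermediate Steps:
W = -5/3 (W = 2 + (⅓)*(-11) = 2 - 11/3 = -5/3 ≈ -1.6667)
Q(N, R) = R
B(C, S) = 2 - √(-5/3 + S² + 30*C) (B(C, S) = 2 - √(((29*C + S*S) - 5/3) + C) = 2 - √(((29*C + S²) - 5/3) + C) = 2 - √(((S² + 29*C) - 5/3) + C) = 2 - √((-5/3 + S² + 29*C) + C) = 2 - √(-5/3 + S² + 30*C))
B(-16, Q(-1, 1)) - G(2) = (2 - √(-15 + 9*1² + 270*(-16))/3) - 1*(-7) = (2 - √(-15 + 9*1 - 4320)/3) + 7 = (2 - √(-15 + 9 - 4320)/3) + 7 = (2 - I*√4326/3) + 7 = 9 - I*√4326/3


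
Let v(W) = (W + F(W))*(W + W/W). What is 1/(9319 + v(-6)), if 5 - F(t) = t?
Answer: 1/9294 ≈ 0.00010760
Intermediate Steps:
F(t) = 5 - t
v(W) = 5 + 5*W (v(W) = (W + (5 - W))*(W + W/W) = 5*(W + 1) = 5*(1 + W) = 5 + 5*W)
1/(9319 + v(-6)) = 1/(9319 + (5 + 5*(-6))) = 1/(9319 + (5 - 30)) = 1/(9319 - 25) = 1/9294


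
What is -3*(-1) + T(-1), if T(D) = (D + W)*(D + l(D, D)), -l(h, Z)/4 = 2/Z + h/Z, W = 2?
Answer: 6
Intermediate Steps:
l(h, Z) = -8/Z - 4*h/Z (l(h, Z) = -4*(2/Z + h/Z) = -8/Z - 4*h/Z)
T(D) = (2 + D)*(D + 4*(-2 - D)/D) (T(D) = (D + 2)*(D + 4*(-2 - D)/D) = (2 + D)*(D + 4*(-2 - D)/D))
-3*(-1) + T(-1) = -3*(-1) + (-16 + (-1)² - 16/(-1) - 2*(-1)) = 3 + (-16 + 1 - 16*(-1) + 2) = 3 + (-16 + 1 + 16 + 2) = 3 + 3 = 6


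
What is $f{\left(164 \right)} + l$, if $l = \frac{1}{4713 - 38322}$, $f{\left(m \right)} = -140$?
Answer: $- \frac{4705261}{33609} \approx -140.0$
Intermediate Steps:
$l = - \frac{1}{33609}$ ($l = \frac{1}{-33609} = - \frac{1}{33609} \approx -2.9754 \cdot 10^{-5}$)
$f{\left(164 \right)} + l = -140 - \frac{1}{33609} = - \frac{4705261}{33609}$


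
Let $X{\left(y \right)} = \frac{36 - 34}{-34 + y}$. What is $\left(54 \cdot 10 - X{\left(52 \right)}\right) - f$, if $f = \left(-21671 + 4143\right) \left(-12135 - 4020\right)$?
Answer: $- \frac{2548478701}{9} \approx -2.8316 \cdot 10^{8}$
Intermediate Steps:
$f = 283164840$ ($f = \left(-17528\right) \left(-16155\right) = 283164840$)
$X{\left(y \right)} = \frac{2}{-34 + y}$
$\left(54 \cdot 10 - X{\left(52 \right)}\right) - f = \left(54 \cdot 10 - \frac{2}{-34 + 52}\right) - 283164840 = \left(540 - \frac{2}{18}\right) - 283164840 = \left(540 - 2 \cdot \frac{1}{18}\right) - 283164840 = \left(540 - \frac{1}{9}\right) - 283164840 = \frac{4859}{9} - 283164840 = - \frac{2548478701}{9}$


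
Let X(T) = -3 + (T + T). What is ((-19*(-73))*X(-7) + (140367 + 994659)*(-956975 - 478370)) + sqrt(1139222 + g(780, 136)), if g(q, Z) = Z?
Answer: -1629153917549 + sqrt(1139358) ≈ -1.6292e+12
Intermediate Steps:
X(T) = -3 + 2*T
((-19*(-73))*X(-7) + (140367 + 994659)*(-956975 - 478370)) + sqrt(1139222 + g(780, 136)) = ((-19*(-73))*(-3 + 2*(-7)) + (140367 + 994659)*(-956975 - 478370)) + sqrt(1139222 + 136) = (1387*(-3 - 14) + 1135026*(-1435345)) + sqrt(1139358) = (1387*(-17) - 1629153893970) + sqrt(1139358) = (-23579 - 1629153893970) + sqrt(1139358) = -1629153917549 + sqrt(1139358)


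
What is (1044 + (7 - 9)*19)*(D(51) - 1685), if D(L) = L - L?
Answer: -1695110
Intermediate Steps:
D(L) = 0
(1044 + (7 - 9)*19)*(D(51) - 1685) = (1044 + (7 - 9)*19)*(0 - 1685) = (1044 - 2*19)*(-1685) = (1044 - 38)*(-1685) = 1006*(-1685) = -1695110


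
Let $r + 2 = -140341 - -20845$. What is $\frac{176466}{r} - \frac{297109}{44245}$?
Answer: $- \frac{21655834726}{2643594505} \approx -8.1918$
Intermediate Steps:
$r = -119498$ ($r = -2 - 119496 = -119498$)
$\frac{176466}{r} - \frac{297109}{44245} = \frac{176466}{-119498} - \frac{297109}{44245} = 176466 \left(- \frac{1}{119498}\right) - \frac{297109}{44245} = - \frac{88233}{59749} - \frac{297109}{44245} = - \frac{21655834726}{2643594505}$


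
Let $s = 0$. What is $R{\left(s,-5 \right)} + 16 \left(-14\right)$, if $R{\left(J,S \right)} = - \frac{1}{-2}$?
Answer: $- \frac{447}{2} \approx -223.5$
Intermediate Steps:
$R{\left(J,S \right)} = \frac{1}{2}$ ($R{\left(J,S \right)} = \left(-1\right) \left(- \frac{1}{2}\right) = \frac{1}{2}$)
$R{\left(s,-5 \right)} + 16 \left(-14\right) = \frac{1}{2} + 16 \left(-14\right) = \frac{1}{2} - 224 = - \frac{447}{2}$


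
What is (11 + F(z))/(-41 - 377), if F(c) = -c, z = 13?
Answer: 1/209 ≈ 0.0047847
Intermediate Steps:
(11 + F(z))/(-41 - 377) = (11 - 1*13)/(-41 - 377) = (11 - 13)/(-418) = -1/418*(-2) = 1/209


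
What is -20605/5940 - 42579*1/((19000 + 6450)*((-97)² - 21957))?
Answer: -328994188687/94845940200 ≈ -3.4687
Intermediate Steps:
-20605/5940 - 42579*1/((19000 + 6450)*((-97)² - 21957)) = -20605*1/5940 - 42579*1/(25450*(9409 - 21957)) = -4121/1188 - 42579/(25450*(-12548)) = -4121/1188 - 42579/(-319346600) = -4121/1188 - 42579*(-1/319346600) = -4121/1188 + 42579/319346600 = -328994188687/94845940200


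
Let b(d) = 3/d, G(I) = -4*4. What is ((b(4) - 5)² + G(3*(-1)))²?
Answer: 1089/256 ≈ 4.2539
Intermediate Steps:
G(I) = -16
((b(4) - 5)² + G(3*(-1)))² = ((3/4 - 5)² - 16)² = ((3*(¼) - 5)² - 16)² = ((¾ - 5)² - 16)² = ((-17/4)² - 16)² = (289/16 - 16)² = (33/16)² = 1089/256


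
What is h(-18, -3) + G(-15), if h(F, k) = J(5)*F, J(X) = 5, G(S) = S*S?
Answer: 135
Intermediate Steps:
G(S) = S²
h(F, k) = 5*F
h(-18, -3) + G(-15) = 5*(-18) + (-15)² = -90 + 225 = 135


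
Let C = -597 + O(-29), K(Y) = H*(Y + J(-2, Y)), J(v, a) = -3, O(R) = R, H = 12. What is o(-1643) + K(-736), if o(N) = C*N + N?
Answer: 1018007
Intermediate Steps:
K(Y) = -36 + 12*Y (K(Y) = 12*(Y - 3) = 12*(-3 + Y) = -36 + 12*Y)
C = -626 (C = -597 - 29 = -626)
o(N) = -625*N (o(N) = -626*N + N = -625*N)
o(-1643) + K(-736) = -625*(-1643) + (-36 + 12*(-736)) = 1026875 + (-36 - 8832) = 1026875 - 8868 = 1018007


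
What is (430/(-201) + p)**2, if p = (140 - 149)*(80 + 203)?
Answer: 262530190129/40401 ≈ 6.4981e+6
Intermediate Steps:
p = -2547 (p = -9*283 = -2547)
(430/(-201) + p)**2 = (430/(-201) - 2547)**2 = (430*(-1/201) - 2547)**2 = (-430/201 - 2547)**2 = (-512377/201)**2 = 262530190129/40401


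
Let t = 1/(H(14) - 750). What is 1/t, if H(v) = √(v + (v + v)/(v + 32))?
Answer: -750 + 4*√483/23 ≈ -746.18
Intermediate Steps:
H(v) = √(v + 2*v/(32 + v)) (H(v) = √(v + (2*v)/(32 + v)) = √(v + 2*v/(32 + v)))
t = 1/(-750 + 4*√483/23) (t = 1/(√(14*(34 + 14)/(32 + 14)) - 750) = 1/(√(14*48/46) - 750) = 1/(√(14*(1/46)*48) - 750) = 1/(√(336/23) - 750) = 1/(4*√483/23 - 750) = 1/(-750 + 4*√483/23) ≈ -0.0013402)
1/t = 1/(-2875/2156194 - √483/3234291)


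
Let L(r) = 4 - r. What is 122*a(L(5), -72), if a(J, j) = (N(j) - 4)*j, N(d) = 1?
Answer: 26352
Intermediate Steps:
a(J, j) = -3*j (a(J, j) = (1 - 4)*j = -3*j)
122*a(L(5), -72) = 122*(-3*(-72)) = 122*216 = 26352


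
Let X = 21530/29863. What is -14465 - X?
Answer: -431989825/29863 ≈ -14466.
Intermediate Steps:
X = 21530/29863 (X = 21530*(1/29863) = 21530/29863 ≈ 0.72096)
-14465 - X = -14465 - 1*21530/29863 = -14465 - 21530/29863 = -431989825/29863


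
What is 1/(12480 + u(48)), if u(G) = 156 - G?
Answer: 1/12588 ≈ 7.9441e-5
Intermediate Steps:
1/(12480 + u(48)) = 1/(12480 + (156 - 1*48)) = 1/(12480 + (156 - 48)) = 1/(12480 + 108) = 1/12588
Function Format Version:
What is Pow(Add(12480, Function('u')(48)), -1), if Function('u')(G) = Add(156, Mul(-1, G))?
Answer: Rational(1, 12588) ≈ 7.9441e-5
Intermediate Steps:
Pow(Add(12480, Function('u')(48)), -1) = Pow(Add(12480, Add(156, Mul(-1, 48))), -1) = Pow(Add(12480, Add(156, -48)), -1) = Pow(Add(12480, 108), -1) = Pow(12588, -1) = Rational(1, 12588)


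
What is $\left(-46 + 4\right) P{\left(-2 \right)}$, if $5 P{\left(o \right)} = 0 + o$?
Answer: $\frac{84}{5} \approx 16.8$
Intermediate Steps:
$P{\left(o \right)} = \frac{o}{5}$ ($P{\left(o \right)} = \frac{0 + o}{5} = \frac{o}{5}$)
$\left(-46 + 4\right) P{\left(-2 \right)} = \left(-46 + 4\right) \frac{1}{5} \left(-2\right) = \left(-42\right) \left(- \frac{2}{5}\right) = \frac{84}{5}$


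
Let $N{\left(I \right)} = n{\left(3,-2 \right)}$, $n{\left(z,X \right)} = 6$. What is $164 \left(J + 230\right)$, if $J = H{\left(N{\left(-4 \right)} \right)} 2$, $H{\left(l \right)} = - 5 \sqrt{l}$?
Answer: $37720 - 1640 \sqrt{6} \approx 33703.0$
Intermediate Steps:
$N{\left(I \right)} = 6$
$J = - 10 \sqrt{6}$ ($J = - 5 \sqrt{6} \cdot 2 = - 10 \sqrt{6} \approx -24.495$)
$164 \left(J + 230\right) = 164 \left(- 10 \sqrt{6} + 230\right) = 164 \left(230 - 10 \sqrt{6}\right) = 37720 - 1640 \sqrt{6}$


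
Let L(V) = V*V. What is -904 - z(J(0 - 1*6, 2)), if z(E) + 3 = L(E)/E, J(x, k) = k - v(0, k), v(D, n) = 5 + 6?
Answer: -892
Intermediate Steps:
v(D, n) = 11
L(V) = V²
J(x, k) = -11 + k (J(x, k) = k - 1*11 = k - 11 = -11 + k)
z(E) = -3 + E (z(E) = -3 + E²/E = -3 + E)
-904 - z(J(0 - 1*6, 2)) = -904 - (-3 + (-11 + 2)) = -904 - (-3 - 9) = -904 - 1*(-12) = -904 + 12 = -892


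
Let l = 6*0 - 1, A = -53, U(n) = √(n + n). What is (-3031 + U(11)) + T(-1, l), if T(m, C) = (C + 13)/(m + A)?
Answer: -27281/9 + √22 ≈ -3026.5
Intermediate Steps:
U(n) = √2*√n (U(n) = √(2*n) = √2*√n)
l = -1 (l = 0 - 1 = -1)
T(m, C) = (13 + C)/(-53 + m) (T(m, C) = (C + 13)/(m - 53) = (13 + C)/(-53 + m))
(-3031 + U(11)) + T(-1, l) = (-3031 + √2*√11) + (13 - 1)/(-53 - 1) = (-3031 + √22) + 12/(-54) = (-3031 + √22) - 1/54*12 = (-3031 + √22) - 2/9 = -27281/9 + √22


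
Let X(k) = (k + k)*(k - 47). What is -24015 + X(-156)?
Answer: 39321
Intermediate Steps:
X(k) = 2*k*(-47 + k) (X(k) = (2*k)*(-47 + k) = 2*k*(-47 + k))
-24015 + X(-156) = -24015 + 2*(-156)*(-47 - 156) = -24015 + 2*(-156)*(-203) = -24015 + 63336 = 39321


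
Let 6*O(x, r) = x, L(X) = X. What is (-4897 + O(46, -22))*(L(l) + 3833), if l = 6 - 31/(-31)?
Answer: -18775040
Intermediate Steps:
l = 7 (l = 6 - 31*(-1/31) = 6 + 1 = 7)
O(x, r) = x/6
(-4897 + O(46, -22))*(L(l) + 3833) = (-4897 + (1/6)*46)*(7 + 3833) = (-4897 + 23/3)*3840 = -14668/3*3840 = -18775040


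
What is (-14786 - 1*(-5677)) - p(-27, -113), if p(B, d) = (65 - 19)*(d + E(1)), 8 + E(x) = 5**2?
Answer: -4693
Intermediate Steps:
E(x) = 17 (E(x) = -8 + 5**2 = -8 + 25 = 17)
p(B, d) = 782 + 46*d (p(B, d) = (65 - 19)*(d + 17) = 46*(17 + d) = 782 + 46*d)
(-14786 - 1*(-5677)) - p(-27, -113) = (-14786 - 1*(-5677)) - (782 + 46*(-113)) = (-14786 + 5677) - (782 - 5198) = -9109 - 1*(-4416) = -9109 + 4416 = -4693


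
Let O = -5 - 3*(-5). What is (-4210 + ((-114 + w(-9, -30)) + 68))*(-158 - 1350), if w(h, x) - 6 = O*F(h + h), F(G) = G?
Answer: 6680440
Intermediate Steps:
O = 10 (O = -5 + 15 = 10)
w(h, x) = 6 + 20*h (w(h, x) = 6 + 10*(h + h) = 6 + 10*(2*h) = 6 + 20*h)
(-4210 + ((-114 + w(-9, -30)) + 68))*(-158 - 1350) = (-4210 + ((-114 + (6 + 20*(-9))) + 68))*(-158 - 1350) = (-4210 + ((-114 + (6 - 180)) + 68))*(-1508) = (-4210 + ((-114 - 174) + 68))*(-1508) = (-4210 + (-288 + 68))*(-1508) = (-4210 - 220)*(-1508) = -4430*(-1508) = 6680440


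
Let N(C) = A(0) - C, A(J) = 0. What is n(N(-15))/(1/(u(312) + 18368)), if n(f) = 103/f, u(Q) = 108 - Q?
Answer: 1870892/15 ≈ 1.2473e+5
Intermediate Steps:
N(C) = -C (N(C) = 0 - C = -C)
n(N(-15))/(1/(u(312) + 18368)) = (103/((-1*(-15))))/(1/((108 - 1*312) + 18368)) = (103/15)/(1/((108 - 312) + 18368)) = (103*(1/15))/(1/(-204 + 18368)) = 103/(15*(1/18164)) = (103/15)*18164 = 1870892/15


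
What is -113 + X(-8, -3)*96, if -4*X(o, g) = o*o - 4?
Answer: -1553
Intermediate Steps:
X(o, g) = 1 - o²/4 (X(o, g) = -(o*o - 4)/4 = -(o² - 4)/4 = -(-4 + o²)/4 = 1 - o²/4)
-113 + X(-8, -3)*96 = -113 + (1 - ¼*(-8)²)*96 = -113 + (1 - ¼*64)*96 = -113 + (1 - 16)*96 = -113 - 15*96 = -113 - 1440 = -1553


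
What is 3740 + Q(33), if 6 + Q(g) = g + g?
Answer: 3800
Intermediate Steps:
Q(g) = -6 + 2*g (Q(g) = -6 + (g + g) = -6 + 2*g)
3740 + Q(33) = 3740 + (-6 + 2*33) = 3740 + (-6 + 66) = 3740 + 60 = 3800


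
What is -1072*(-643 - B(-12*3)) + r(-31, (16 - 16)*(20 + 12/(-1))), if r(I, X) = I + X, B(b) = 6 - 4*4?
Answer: 678545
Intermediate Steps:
B(b) = -10 (B(b) = 6 - 16 = -10)
-1072*(-643 - B(-12*3)) + r(-31, (16 - 16)*(20 + 12/(-1))) = -1072*(-643 - 1*(-10)) + (-31 + (16 - 16)*(20 + 12/(-1))) = -1072*(-643 + 10) + (-31 + 0*(20 + 12*(-1))) = -1072*(-633) + (-31 + 0*(20 - 12)) = 678576 + (-31 + 0*8) = 678576 + (-31 + 0) = 678576 - 31 = 678545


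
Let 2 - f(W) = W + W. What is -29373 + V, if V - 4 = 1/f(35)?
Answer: -1997093/68 ≈ -29369.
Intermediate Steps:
f(W) = 2 - 2*W (f(W) = 2 - (W + W) = 2 - 2*W)
V = 271/68 (V = 4 + 1/(2 - 2*35) = 4 + 1/(2 - 70) = 4 + 1/(-68) = 4 - 1/68 = 271/68 ≈ 3.9853)
-29373 + V = -29373 + 271/68 = -1997093/68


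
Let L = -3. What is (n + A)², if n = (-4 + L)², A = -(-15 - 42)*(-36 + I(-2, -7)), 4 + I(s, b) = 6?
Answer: 3568321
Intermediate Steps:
I(s, b) = 2 (I(s, b) = -4 + 6 = 2)
A = -1938 (A = -(-15 - 42)*(-36 + 2) = -(-57)*(-34) = -1*1938 = -1938)
n = 49 (n = (-4 - 3)² = (-7)² = 49)
(n + A)² = (49 - 1938)² = (-1889)² = 3568321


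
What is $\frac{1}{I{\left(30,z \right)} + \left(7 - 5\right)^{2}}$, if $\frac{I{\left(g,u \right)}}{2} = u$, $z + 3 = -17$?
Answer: $- \frac{1}{36} \approx -0.027778$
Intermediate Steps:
$z = -20$ ($z = -3 - 17 = -20$)
$I{\left(g,u \right)} = 2 u$
$\frac{1}{I{\left(30,z \right)} + \left(7 - 5\right)^{2}} = \frac{1}{2 \left(-20\right) + \left(7 - 5\right)^{2}} = \frac{1}{-40 + 2^{2}} = \frac{1}{-40 + 4} = \frac{1}{-36} = - \frac{1}{36}$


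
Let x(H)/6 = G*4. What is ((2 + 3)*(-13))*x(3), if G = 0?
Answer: 0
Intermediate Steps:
x(H) = 0 (x(H) = 6*(0*4) = 6*0 = 0)
((2 + 3)*(-13))*x(3) = ((2 + 3)*(-13))*0 = (5*(-13))*0 = -65*0 = 0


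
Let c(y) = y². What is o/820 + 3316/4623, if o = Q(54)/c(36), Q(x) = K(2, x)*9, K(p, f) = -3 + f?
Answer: 43532117/60653760 ≈ 0.71772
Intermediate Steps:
Q(x) = -27 + 9*x (Q(x) = (-3 + x)*9 = -27 + 9*x)
o = 17/48 (o = (-27 + 9*54)/(36²) = (-27 + 486)/1296 = 459*(1/1296) = 17/48 ≈ 0.35417)
o/820 + 3316/4623 = (17/48)/820 + 3316/4623 = (17/48)*(1/820) + 3316*(1/4623) = 17/39360 + 3316/4623 = 43532117/60653760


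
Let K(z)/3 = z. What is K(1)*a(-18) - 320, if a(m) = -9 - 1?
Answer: -350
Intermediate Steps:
K(z) = 3*z
a(m) = -10
K(1)*a(-18) - 320 = (3*1)*(-10) - 320 = 3*(-10) - 320 = -30 - 320 = -350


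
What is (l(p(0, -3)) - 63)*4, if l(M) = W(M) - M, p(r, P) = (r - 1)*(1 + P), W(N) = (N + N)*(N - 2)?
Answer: -260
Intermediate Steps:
W(N) = 2*N*(-2 + N) (W(N) = (2*N)*(-2 + N) = 2*N*(-2 + N))
p(r, P) = (1 + P)*(-1 + r) (p(r, P) = (-1 + r)*(1 + P) = (1 + P)*(-1 + r))
l(M) = -M + 2*M*(-2 + M) (l(M) = 2*M*(-2 + M) - M = -M + 2*M*(-2 + M))
(l(p(0, -3)) - 63)*4 = ((-1 + 0 - 1*(-3) - 3*0)*(-5 + 2*(-1 + 0 - 1*(-3) - 3*0)) - 63)*4 = ((-1 + 0 + 3 + 0)*(-5 + 2*(-1 + 0 + 3 + 0)) - 63)*4 = (2*(-5 + 2*2) - 63)*4 = (2*(-5 + 4) - 63)*4 = (2*(-1) - 63)*4 = (-2 - 63)*4 = -65*4 = -260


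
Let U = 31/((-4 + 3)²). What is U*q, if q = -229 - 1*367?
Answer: -18476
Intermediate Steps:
U = 31 (U = 31/((-1)²) = 31/1 = 31*1 = 31)
q = -596 (q = -229 - 367 = -596)
U*q = 31*(-596) = -18476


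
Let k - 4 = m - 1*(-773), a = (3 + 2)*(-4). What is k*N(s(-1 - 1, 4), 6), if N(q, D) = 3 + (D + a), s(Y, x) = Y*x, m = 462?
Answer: -13629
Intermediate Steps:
a = -20 (a = 5*(-4) = -20)
N(q, D) = -17 + D (N(q, D) = 3 + (D - 20) = 3 + (-20 + D) = -17 + D)
k = 1239 (k = 4 + (462 - 1*(-773)) = 4 + (462 + 773) = 4 + 1235 = 1239)
k*N(s(-1 - 1, 4), 6) = 1239*(-17 + 6) = 1239*(-11) = -13629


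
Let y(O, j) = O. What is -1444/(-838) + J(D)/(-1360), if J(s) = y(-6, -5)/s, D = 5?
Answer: 2456057/1424600 ≈ 1.7240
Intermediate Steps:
J(s) = -6/s
-1444/(-838) + J(D)/(-1360) = -1444/(-838) - 6/5/(-1360) = -1444*(-1/838) - 6*⅕*(-1/1360) = 722/419 - 6/5*(-1/1360) = 722/419 + 3/3400 = 2456057/1424600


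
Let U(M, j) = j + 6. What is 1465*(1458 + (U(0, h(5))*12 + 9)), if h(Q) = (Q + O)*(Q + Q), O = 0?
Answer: 3133635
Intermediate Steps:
h(Q) = 2*Q² (h(Q) = (Q + 0)*(Q + Q) = Q*(2*Q) = 2*Q²)
U(M, j) = 6 + j
1465*(1458 + (U(0, h(5))*12 + 9)) = 1465*(1458 + ((6 + 2*5²)*12 + 9)) = 1465*(1458 + ((6 + 2*25)*12 + 9)) = 1465*(1458 + ((6 + 50)*12 + 9)) = 1465*(1458 + (56*12 + 9)) = 1465*(1458 + (672 + 9)) = 1465*(1458 + 681) = 1465*2139 = 3133635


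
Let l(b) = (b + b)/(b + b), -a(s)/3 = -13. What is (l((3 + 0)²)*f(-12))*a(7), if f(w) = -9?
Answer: -351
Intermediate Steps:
a(s) = 39 (a(s) = -3*(-13) = 39)
l(b) = 1 (l(b) = (2*b)/((2*b)) = (2*b)*(1/(2*b)) = 1)
(l((3 + 0)²)*f(-12))*a(7) = (1*(-9))*39 = -9*39 = -351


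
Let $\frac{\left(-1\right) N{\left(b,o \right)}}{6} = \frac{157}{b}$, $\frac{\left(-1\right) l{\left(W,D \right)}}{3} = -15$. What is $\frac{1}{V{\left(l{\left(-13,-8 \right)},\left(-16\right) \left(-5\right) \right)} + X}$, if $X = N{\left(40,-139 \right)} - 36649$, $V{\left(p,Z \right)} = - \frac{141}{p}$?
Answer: $- \frac{60}{2200541} \approx -2.7266 \cdot 10^{-5}$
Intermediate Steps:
$l{\left(W,D \right)} = 45$ ($l{\left(W,D \right)} = \left(-3\right) \left(-15\right) = 45$)
$N{\left(b,o \right)} = - \frac{942}{b}$ ($N{\left(b,o \right)} = - 6 \frac{157}{b} = - \frac{942}{b}$)
$X = - \frac{733451}{20}$ ($X = - \frac{942}{40} - 36649 = \left(-942\right) \frac{1}{40} - 36649 = - \frac{471}{20} - 36649 = - \frac{733451}{20} \approx -36673.0$)
$\frac{1}{V{\left(l{\left(-13,-8 \right)},\left(-16\right) \left(-5\right) \right)} + X} = \frac{1}{- \frac{141}{45} - \frac{733451}{20}} = \frac{1}{\left(-141\right) \frac{1}{45} - \frac{733451}{20}} = \frac{1}{- \frac{47}{15} - \frac{733451}{20}} = \frac{1}{- \frac{2200541}{60}} = - \frac{60}{2200541}$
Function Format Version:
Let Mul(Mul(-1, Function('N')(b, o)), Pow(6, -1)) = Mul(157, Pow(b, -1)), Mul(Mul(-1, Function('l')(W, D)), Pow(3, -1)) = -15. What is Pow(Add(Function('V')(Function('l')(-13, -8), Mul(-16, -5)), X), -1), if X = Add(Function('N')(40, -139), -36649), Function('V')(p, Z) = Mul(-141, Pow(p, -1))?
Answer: Rational(-60, 2200541) ≈ -2.7266e-5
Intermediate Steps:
Function('l')(W, D) = 45 (Function('l')(W, D) = Mul(-3, -15) = 45)
Function('N')(b, o) = Mul(-942, Pow(b, -1)) (Function('N')(b, o) = Mul(-6, Mul(157, Pow(b, -1))) = Mul(-942, Pow(b, -1)))
X = Rational(-733451, 20) (X = Add(Mul(-942, Pow(40, -1)), -36649) = Add(Mul(-942, Rational(1, 40)), -36649) = Add(Rational(-471, 20), -36649) = Rational(-733451, 20) ≈ -36673.)
Pow(Add(Function('V')(Function('l')(-13, -8), Mul(-16, -5)), X), -1) = Pow(Add(Mul(-141, Pow(45, -1)), Rational(-733451, 20)), -1) = Pow(Add(Mul(-141, Rational(1, 45)), Rational(-733451, 20)), -1) = Pow(Add(Rational(-47, 15), Rational(-733451, 20)), -1) = Pow(Rational(-2200541, 60), -1) = Rational(-60, 2200541)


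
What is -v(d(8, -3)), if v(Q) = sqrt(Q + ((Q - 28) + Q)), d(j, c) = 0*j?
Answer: -2*I*sqrt(7) ≈ -5.2915*I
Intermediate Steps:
d(j, c) = 0
v(Q) = sqrt(-28 + 3*Q) (v(Q) = sqrt(Q + ((-28 + Q) + Q)) = sqrt(Q + (-28 + 2*Q)) = sqrt(-28 + 3*Q))
-v(d(8, -3)) = -sqrt(-28 + 3*0) = -sqrt(-28 + 0) = -sqrt(-28) = -2*I*sqrt(7)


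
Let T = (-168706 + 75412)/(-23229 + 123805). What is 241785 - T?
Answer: 12158930727/50288 ≈ 2.4179e+5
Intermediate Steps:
T = -46647/50288 (T = -93294/100576 = -93294*1/100576 = -46647/50288 ≈ -0.92760)
241785 - T = 241785 - 1*(-46647/50288) = 241785 + 46647/50288 = 12158930727/50288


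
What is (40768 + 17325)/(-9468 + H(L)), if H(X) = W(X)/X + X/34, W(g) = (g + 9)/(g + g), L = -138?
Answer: -12538328376/2044374131 ≈ -6.1331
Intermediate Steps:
W(g) = (9 + g)/(2*g) (W(g) = (9 + g)/((2*g)) = (9 + g)*(1/(2*g)) = (9 + g)/(2*g))
H(X) = X/34 + (9 + X)/(2*X**2) (H(X) = ((9 + X)/(2*X))/X + X/34 = (9 + X)/(2*X**2) + X*(1/34) = (9 + X)/(2*X**2) + X/34 = X/34 + (9 + X)/(2*X**2))
(40768 + 17325)/(-9468 + H(L)) = (40768 + 17325)/(-9468 + (1/34)*(153 + (-138)**3 + 17*(-138))/(-138)**2) = 58093/(-9468 + (1/34)*(1/19044)*(153 - 2628072 - 2346)) = 58093/(-9468 + (1/34)*(1/19044)*(-2630265)) = 58093/(-9468 - 876755/215832) = 58093/(-2044374131/215832) = 58093*(-215832/2044374131) = -12538328376/2044374131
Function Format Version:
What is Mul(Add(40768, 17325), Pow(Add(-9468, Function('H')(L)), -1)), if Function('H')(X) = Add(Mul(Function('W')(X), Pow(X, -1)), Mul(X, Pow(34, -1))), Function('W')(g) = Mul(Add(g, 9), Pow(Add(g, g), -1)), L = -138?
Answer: Rational(-12538328376, 2044374131) ≈ -6.1331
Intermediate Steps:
Function('W')(g) = Mul(Rational(1, 2), Pow(g, -1), Add(9, g)) (Function('W')(g) = Mul(Add(9, g), Pow(Mul(2, g), -1)) = Mul(Add(9, g), Mul(Rational(1, 2), Pow(g, -1))) = Mul(Rational(1, 2), Pow(g, -1), Add(9, g)))
Function('H')(X) = Add(Mul(Rational(1, 34), X), Mul(Rational(1, 2), Pow(X, -2), Add(9, X))) (Function('H')(X) = Add(Mul(Mul(Rational(1, 2), Pow(X, -1), Add(9, X)), Pow(X, -1)), Mul(X, Pow(34, -1))) = Add(Mul(Rational(1, 2), Pow(X, -2), Add(9, X)), Mul(X, Rational(1, 34))) = Add(Mul(Rational(1, 2), Pow(X, -2), Add(9, X)), Mul(Rational(1, 34), X)) = Add(Mul(Rational(1, 34), X), Mul(Rational(1, 2), Pow(X, -2), Add(9, X))))
Mul(Add(40768, 17325), Pow(Add(-9468, Function('H')(L)), -1)) = Mul(Add(40768, 17325), Pow(Add(-9468, Mul(Rational(1, 34), Pow(-138, -2), Add(153, Pow(-138, 3), Mul(17, -138)))), -1)) = Mul(58093, Pow(Add(-9468, Mul(Rational(1, 34), Rational(1, 19044), Add(153, -2628072, -2346))), -1)) = Mul(58093, Pow(Add(-9468, Mul(Rational(1, 34), Rational(1, 19044), -2630265)), -1)) = Mul(58093, Pow(Add(-9468, Rational(-876755, 215832)), -1)) = Mul(58093, Pow(Rational(-2044374131, 215832), -1)) = Mul(58093, Rational(-215832, 2044374131)) = Rational(-12538328376, 2044374131)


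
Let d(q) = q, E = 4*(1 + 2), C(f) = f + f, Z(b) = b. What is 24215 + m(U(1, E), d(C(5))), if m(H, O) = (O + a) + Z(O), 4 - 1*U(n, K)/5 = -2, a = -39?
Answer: 24196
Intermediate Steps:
C(f) = 2*f
E = 12 (E = 4*3 = 12)
U(n, K) = 30 (U(n, K) = 20 - 5*(-2) = 20 + 10 = 30)
m(H, O) = -39 + 2*O (m(H, O) = (O - 39) + O = (-39 + O) + O = -39 + 2*O)
24215 + m(U(1, E), d(C(5))) = 24215 + (-39 + 2*(2*5)) = 24215 + (-39 + 2*10) = 24215 + (-39 + 20) = 24215 - 19 = 24196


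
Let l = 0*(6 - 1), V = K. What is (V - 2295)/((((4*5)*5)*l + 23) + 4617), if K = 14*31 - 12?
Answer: -1873/4640 ≈ -0.40366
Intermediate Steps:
K = 422 (K = 434 - 12 = 422)
V = 422
l = 0 (l = 0*5 = 0)
(V - 2295)/((((4*5)*5)*l + 23) + 4617) = (422 - 2295)/((((4*5)*5)*0 + 23) + 4617) = -1873/(((20*5)*0 + 23) + 4617) = -1873/((100*0 + 23) + 4617) = -1873/((0 + 23) + 4617) = -1873/(23 + 4617) = -1873/4640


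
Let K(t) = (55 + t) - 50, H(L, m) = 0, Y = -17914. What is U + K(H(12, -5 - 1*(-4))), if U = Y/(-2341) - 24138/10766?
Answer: 131185548/12601603 ≈ 10.410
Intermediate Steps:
K(t) = 5 + t
U = 68177533/12601603 (U = -17914/(-2341) - 24138/10766 = -17914*(-1/2341) - 24138*1/10766 = 17914/2341 - 12069/5383 = 68177533/12601603 ≈ 5.4102)
U + K(H(12, -5 - 1*(-4))) = 68177533/12601603 + (5 + 0) = 68177533/12601603 + 5 = 131185548/12601603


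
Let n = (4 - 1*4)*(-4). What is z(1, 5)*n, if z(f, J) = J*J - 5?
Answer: 0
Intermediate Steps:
z(f, J) = -5 + J² (z(f, J) = J² - 5 = -5 + J²)
n = 0 (n = (4 - 4)*(-4) = 0*(-4) = 0)
z(1, 5)*n = (-5 + 5²)*0 = (-5 + 25)*0 = 20*0 = 0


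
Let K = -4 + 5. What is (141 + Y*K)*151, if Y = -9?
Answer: 19932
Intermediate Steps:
K = 1
(141 + Y*K)*151 = (141 - 9*1)*151 = (141 - 9)*151 = 132*151 = 19932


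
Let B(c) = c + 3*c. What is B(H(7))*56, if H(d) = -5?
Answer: -1120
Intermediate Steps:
B(c) = 4*c
B(H(7))*56 = (4*(-5))*56 = -20*56 = -1120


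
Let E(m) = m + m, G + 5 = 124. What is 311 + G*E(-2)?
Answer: -165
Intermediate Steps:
G = 119 (G = -5 + 124 = 119)
E(m) = 2*m
311 + G*E(-2) = 311 + 119*(2*(-2)) = 311 + 119*(-4) = 311 - 476 = -165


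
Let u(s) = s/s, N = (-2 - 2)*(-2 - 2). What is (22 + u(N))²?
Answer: 529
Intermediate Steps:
N = 16 (N = -4*(-4) = 16)
u(s) = 1
(22 + u(N))² = (22 + 1)² = 23² = 529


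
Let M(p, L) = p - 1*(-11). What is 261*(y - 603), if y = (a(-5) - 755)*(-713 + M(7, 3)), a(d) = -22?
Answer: 140786532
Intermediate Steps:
M(p, L) = 11 + p (M(p, L) = p + 11 = 11 + p)
y = 540015 (y = (-22 - 755)*(-713 + (11 + 7)) = -777*(-713 + 18) = -777*(-695) = 540015)
261*(y - 603) = 261*(540015 - 603) = 261*539412 = 140786532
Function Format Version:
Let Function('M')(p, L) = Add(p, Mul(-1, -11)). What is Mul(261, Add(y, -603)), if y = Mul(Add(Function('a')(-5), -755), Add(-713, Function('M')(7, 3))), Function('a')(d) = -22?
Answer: 140786532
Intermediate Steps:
Function('M')(p, L) = Add(11, p) (Function('M')(p, L) = Add(p, 11) = Add(11, p))
y = 540015 (y = Mul(Add(-22, -755), Add(-713, Add(11, 7))) = Mul(-777, Add(-713, 18)) = Mul(-777, -695) = 540015)
Mul(261, Add(y, -603)) = Mul(261, Add(540015, -603)) = Mul(261, 539412) = 140786532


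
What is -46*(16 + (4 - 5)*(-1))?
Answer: -782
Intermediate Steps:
-46*(16 + (4 - 5)*(-1)) = -46*(16 - 1*(-1)) = -46*(16 + 1) = -46*17 = -782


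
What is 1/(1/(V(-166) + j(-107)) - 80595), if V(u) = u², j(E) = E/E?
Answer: -27557/2220956414 ≈ -1.2408e-5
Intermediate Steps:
j(E) = 1
1/(1/(V(-166) + j(-107)) - 80595) = 1/(1/((-166)² + 1) - 80595) = 1/(1/(27556 + 1) - 80595) = 1/(1/27557 - 80595) = 1/(-2220956414/27557) = -27557/2220956414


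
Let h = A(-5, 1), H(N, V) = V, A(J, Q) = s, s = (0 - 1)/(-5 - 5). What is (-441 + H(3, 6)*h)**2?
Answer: 4848804/25 ≈ 1.9395e+5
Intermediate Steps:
s = 1/10 (s = -1/(-10) = -1*(-1/10) = 1/10 ≈ 0.10000)
A(J, Q) = 1/10
h = 1/10 ≈ 0.10000
(-441 + H(3, 6)*h)**2 = (-441 + 6*(1/10))**2 = (-441 + 3/5)**2 = (-2202/5)**2 = 4848804/25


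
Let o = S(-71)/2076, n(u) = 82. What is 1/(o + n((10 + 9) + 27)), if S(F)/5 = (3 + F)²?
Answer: 519/48338 ≈ 0.010737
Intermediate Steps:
S(F) = 5*(3 + F)²
o = 5780/519 (o = (5*(3 - 71)²)/2076 = (5*(-68)²)*(1/2076) = (5*4624)*(1/2076) = 23120*(1/2076) = 5780/519 ≈ 11.137)
1/(o + n((10 + 9) + 27)) = 1/(5780/519 + 82) = 1/(48338/519) = 519/48338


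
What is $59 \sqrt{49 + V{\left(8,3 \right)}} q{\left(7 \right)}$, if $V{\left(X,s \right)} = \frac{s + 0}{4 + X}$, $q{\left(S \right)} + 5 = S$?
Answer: $59 \sqrt{197} \approx 828.1$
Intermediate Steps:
$q{\left(S \right)} = -5 + S$
$V{\left(X,s \right)} = \frac{s}{4 + X}$
$59 \sqrt{49 + V{\left(8,3 \right)}} q{\left(7 \right)} = 59 \sqrt{49 + \frac{3}{4 + 8}} \left(-5 + 7\right) = 59 \sqrt{49 + \frac{3}{12}} \cdot 2 = 59 \sqrt{49 + 3 \cdot \frac{1}{12}} \cdot 2 = 59 \sqrt{49 + \frac{1}{4}} \cdot 2 = 59 \sqrt{\frac{197}{4}} \cdot 2 = 59 \frac{\sqrt{197}}{2} \cdot 2 = \frac{59 \sqrt{197}}{2} \cdot 2 = 59 \sqrt{197}$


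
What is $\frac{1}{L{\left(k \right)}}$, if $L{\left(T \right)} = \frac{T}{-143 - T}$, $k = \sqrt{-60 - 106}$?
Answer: $-1 + \frac{143 i \sqrt{166}}{166} \approx -1.0 + 11.099 i$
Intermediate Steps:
$k = i \sqrt{166}$ ($k = \sqrt{-166} = i \sqrt{166} \approx 12.884 i$)
$\frac{1}{L{\left(k \right)}} = \frac{1}{\left(-1\right) i \sqrt{166} \frac{1}{143 + i \sqrt{166}}} = \frac{i \sqrt{166} \left(143 + i \sqrt{166}\right)}{166}$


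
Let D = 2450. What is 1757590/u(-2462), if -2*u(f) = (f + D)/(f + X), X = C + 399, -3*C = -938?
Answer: -4614552545/9 ≈ -5.1273e+8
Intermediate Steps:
C = 938/3 (C = -⅓*(-938) = 938/3 ≈ 312.67)
X = 2135/3 (X = 938/3 + 399 = 2135/3 ≈ 711.67)
u(f) = -(2450 + f)/(2*(2135/3 + f)) (u(f) = -(f + 2450)/(2*(f + 2135/3)) = -(2450 + f)/(2*(2135/3 + f)))
1757590/u(-2462) = 1757590/((3*(-2450 - 1*(-2462))/(2*(2135 + 3*(-2462))))) = 1757590/((3*(-2450 + 2462)/(2*(2135 - 7386)))) = 1757590/(((3/2)*12/(-5251))) = 1757590/(((3/2)*(-1/5251)*12)) = 1757590/(-18/5251) = 1757590*(-5251/18) = -4614552545/9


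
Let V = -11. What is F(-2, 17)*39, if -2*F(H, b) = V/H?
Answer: -429/4 ≈ -107.25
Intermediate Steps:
F(H, b) = 11/(2*H) (F(H, b) = -(-11)/(2*H) = 11/(2*H))
F(-2, 17)*39 = ((11/2)/(-2))*39 = ((11/2)*(-½))*39 = -11/4*39 = -429/4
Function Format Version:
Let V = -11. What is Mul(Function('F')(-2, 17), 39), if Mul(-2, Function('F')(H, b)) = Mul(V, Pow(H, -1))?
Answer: Rational(-429, 4) ≈ -107.25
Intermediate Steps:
Function('F')(H, b) = Mul(Rational(11, 2), Pow(H, -1)) (Function('F')(H, b) = Mul(Rational(-1, 2), Mul(-11, Pow(H, -1))) = Mul(Rational(11, 2), Pow(H, -1)))
Mul(Function('F')(-2, 17), 39) = Mul(Mul(Rational(11, 2), Pow(-2, -1)), 39) = Mul(Mul(Rational(11, 2), Rational(-1, 2)), 39) = Mul(Rational(-11, 4), 39) = Rational(-429, 4)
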